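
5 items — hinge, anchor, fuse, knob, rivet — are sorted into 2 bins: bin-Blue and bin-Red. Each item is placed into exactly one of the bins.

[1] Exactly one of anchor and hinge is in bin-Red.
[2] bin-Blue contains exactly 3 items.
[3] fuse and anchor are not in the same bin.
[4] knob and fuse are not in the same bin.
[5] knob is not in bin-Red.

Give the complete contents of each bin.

From (5): knob ∉ bin-Red.
Only one bin left: knob ∈ bin-Blue.
(4): fuse ∉ bin-Blue.
Only one bin left: fuse ∈ bin-Red.
(3): anchor ∉ bin-Red.
Only one bin left: anchor ∈ bin-Blue.
(1) (exactly one): hinge ∈ bin-Red.
(2): only 3 candidates remain for bin-Blue, so all are in.

bin-Blue = {anchor, knob, rivet}; bin-Red = {fuse, hinge}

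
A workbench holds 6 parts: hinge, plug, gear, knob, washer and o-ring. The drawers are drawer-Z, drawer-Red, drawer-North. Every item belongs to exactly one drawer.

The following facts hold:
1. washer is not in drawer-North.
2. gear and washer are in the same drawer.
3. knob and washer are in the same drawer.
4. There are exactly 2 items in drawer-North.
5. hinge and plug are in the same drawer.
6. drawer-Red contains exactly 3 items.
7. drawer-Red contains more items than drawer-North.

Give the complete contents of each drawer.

drawer-Z = {o-ring}; drawer-Red = {gear, knob, washer}; drawer-North = {hinge, plug}

From (1): washer ∉ drawer-North.
(2): gear matches washer: gear ∉ drawer-North.
(3): knob matches washer: knob ∉ drawer-North.
Suppose hinge ∈ drawer-Z: no assignment then satisfies all the clues, so hinge ∉ drawer-Z.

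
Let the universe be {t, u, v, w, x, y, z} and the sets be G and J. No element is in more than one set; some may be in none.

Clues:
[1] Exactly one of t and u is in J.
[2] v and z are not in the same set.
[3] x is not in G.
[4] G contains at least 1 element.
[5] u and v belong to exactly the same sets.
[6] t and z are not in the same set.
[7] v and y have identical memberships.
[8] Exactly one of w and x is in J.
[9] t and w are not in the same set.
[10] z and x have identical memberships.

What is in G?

G = {t}

From (3): x ∉ G.
(10): z matches x: z ∉ G.
Suppose t ∉ G: no assignment then satisfies all the clues, so t ∈ G.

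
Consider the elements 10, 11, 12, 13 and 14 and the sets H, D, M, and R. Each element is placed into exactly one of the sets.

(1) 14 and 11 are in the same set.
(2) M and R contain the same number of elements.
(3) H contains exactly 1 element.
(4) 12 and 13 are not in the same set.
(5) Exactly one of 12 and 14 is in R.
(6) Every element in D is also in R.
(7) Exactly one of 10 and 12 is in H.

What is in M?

M = {10, 13}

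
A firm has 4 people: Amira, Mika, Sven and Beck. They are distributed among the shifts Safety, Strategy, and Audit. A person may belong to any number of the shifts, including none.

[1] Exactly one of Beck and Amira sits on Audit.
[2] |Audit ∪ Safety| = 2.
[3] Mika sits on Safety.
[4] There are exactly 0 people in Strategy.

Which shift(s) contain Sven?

Sven: none

From (3): Mika ∈ Safety.
(4): Strategy already has 0, so the rest are out.
Suppose Sven ∈ Safety: no assignment then satisfies all the clues, so Sven ∉ Safety.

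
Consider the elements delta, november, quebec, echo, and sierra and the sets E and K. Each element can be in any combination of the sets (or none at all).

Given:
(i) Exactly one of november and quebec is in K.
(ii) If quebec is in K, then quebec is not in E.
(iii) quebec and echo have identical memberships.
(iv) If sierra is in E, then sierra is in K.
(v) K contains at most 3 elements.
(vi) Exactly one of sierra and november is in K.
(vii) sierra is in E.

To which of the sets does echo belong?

From (vii): sierra ∈ E.
(iv): sierra ∈ K.
(vi) (exactly one): november ∉ K.
(i) (exactly one): quebec ∈ K.
(ii): quebec ∉ E.
(iii): echo matches quebec: echo ∉ E.
(iii): echo matches quebec: echo ∈ K.
(v): K already has 3, so the rest are out.

echo: K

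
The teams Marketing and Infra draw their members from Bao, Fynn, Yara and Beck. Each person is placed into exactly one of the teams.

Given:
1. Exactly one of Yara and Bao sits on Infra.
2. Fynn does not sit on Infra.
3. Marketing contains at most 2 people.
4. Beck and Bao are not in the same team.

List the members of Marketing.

Marketing = {Bao, Fynn}

From (2): Fynn ∉ Infra.
Only one team left: Fynn ∈ Marketing.
Suppose Bao ∉ Marketing: no assignment then satisfies all the clues, so Bao ∈ Marketing.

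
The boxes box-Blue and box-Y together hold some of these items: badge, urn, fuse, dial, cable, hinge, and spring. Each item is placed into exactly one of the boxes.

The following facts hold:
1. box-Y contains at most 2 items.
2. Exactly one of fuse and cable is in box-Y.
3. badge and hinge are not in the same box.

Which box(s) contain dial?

dial: box-Blue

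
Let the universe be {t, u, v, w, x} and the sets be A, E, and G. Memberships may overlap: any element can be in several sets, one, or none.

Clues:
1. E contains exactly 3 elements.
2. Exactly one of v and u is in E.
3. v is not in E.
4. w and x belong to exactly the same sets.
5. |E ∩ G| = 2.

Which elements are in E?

E = {u, w, x}

From (3): v ∉ E.
(2) (exactly one): u ∈ E.
Suppose t ∈ E: no assignment then satisfies all the clues, so t ∉ E.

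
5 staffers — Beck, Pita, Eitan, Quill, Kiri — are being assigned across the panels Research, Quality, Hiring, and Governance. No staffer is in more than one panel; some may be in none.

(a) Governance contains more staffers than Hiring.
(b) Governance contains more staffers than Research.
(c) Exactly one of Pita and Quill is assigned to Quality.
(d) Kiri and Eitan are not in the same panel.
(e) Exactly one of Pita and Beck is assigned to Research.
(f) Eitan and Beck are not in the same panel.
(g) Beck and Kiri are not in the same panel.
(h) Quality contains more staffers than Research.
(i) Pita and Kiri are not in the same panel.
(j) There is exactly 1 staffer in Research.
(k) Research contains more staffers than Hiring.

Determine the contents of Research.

Research = {Beck}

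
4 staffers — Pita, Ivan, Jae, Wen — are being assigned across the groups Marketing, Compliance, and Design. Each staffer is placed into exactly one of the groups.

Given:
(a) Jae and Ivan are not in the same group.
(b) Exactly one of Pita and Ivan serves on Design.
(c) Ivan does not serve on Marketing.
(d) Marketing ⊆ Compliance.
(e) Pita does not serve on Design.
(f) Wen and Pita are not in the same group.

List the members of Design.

Design = {Ivan, Wen}

From (c): Ivan ∉ Marketing.
From (e): Pita ∉ Design.
(b) (exactly one): Ivan ∈ Design.
(a): Jae ∉ Design.
Suppose Wen ∉ Design: no assignment then satisfies all the clues, so Wen ∈ Design.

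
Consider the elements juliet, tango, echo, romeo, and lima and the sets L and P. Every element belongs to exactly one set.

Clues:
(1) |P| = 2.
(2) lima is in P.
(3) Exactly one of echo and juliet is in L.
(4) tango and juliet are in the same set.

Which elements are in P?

P = {echo, lima}

From (2): lima ∈ P.
Suppose juliet ∈ P: no assignment then satisfies all the clues, so juliet ∉ P.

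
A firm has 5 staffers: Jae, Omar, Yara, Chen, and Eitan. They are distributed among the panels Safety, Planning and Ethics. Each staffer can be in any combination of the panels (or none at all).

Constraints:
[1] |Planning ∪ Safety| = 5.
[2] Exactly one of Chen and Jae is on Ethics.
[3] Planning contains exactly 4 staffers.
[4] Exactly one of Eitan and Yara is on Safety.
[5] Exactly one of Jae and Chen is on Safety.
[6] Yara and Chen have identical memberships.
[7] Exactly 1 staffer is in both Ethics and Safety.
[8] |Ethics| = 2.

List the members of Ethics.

Ethics = {Jae, Omar}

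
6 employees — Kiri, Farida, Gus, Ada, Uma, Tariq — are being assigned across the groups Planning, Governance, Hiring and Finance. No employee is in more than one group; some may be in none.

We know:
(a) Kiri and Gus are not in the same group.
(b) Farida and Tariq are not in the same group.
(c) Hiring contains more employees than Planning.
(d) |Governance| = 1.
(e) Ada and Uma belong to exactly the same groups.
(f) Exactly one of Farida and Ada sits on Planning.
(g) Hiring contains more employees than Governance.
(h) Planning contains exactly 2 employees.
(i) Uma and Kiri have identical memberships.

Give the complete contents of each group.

Planning = {Farida, Gus}; Governance = {Tariq}; Hiring = {Ada, Kiri, Uma}; Finance = {}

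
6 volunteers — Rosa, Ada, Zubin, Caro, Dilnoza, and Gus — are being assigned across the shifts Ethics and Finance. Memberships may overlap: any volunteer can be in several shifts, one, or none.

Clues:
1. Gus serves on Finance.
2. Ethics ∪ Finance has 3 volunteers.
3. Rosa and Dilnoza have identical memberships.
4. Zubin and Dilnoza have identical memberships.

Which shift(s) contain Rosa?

Rosa: none

From (1): Gus ∈ Finance.
Suppose Rosa ∈ Ethics: no assignment then satisfies all the clues, so Rosa ∉ Ethics.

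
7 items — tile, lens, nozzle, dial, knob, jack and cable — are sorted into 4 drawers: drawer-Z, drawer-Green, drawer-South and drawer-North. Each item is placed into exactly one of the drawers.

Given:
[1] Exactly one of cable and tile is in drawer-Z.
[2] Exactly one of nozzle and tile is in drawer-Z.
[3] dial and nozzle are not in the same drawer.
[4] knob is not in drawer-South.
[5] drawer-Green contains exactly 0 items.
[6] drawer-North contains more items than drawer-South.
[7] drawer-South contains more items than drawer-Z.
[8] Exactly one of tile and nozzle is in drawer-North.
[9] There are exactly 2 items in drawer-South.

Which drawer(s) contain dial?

dial: drawer-South

From (4): knob ∉ drawer-South.
(5): drawer-Green already has 0, so the rest are out.
Suppose dial ∈ drawer-Z: no assignment then satisfies all the clues, so dial ∉ drawer-Z.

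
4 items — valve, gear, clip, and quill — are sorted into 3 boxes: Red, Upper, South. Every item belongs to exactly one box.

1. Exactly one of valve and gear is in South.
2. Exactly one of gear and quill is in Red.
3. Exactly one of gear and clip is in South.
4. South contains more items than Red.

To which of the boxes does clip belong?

clip: South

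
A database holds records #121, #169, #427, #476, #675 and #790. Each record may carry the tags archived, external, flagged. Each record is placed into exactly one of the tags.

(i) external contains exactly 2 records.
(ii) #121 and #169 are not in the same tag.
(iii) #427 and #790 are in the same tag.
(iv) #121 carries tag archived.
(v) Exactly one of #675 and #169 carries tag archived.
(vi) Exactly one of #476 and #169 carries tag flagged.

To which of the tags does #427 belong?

#427: external

From (iv): #121 ∈ archived.
(ii): #169 ∉ archived.
(v) (exactly one): #675 ∈ archived.
Suppose #427 ∈ archived: no assignment then satisfies all the clues, so #427 ∉ archived.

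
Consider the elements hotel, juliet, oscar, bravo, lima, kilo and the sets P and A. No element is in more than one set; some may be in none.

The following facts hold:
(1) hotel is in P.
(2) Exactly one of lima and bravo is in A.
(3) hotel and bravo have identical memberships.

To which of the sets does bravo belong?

bravo: P

From (1): hotel ∈ P.
(3): bravo matches hotel: bravo ∈ P.
(2) (exactly one): lima ∈ A.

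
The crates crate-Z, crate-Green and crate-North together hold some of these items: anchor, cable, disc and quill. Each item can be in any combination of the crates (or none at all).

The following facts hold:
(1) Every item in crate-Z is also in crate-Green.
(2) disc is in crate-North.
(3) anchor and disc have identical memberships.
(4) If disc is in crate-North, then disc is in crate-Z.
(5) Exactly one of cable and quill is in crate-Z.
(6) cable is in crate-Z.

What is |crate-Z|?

3

From (2): disc ∈ crate-North.
From (6): cable ∈ crate-Z.
(1) with cable ∈ crate-Z: cable ∈ crate-Green.
(3): anchor matches disc: anchor ∈ crate-North.
(4): disc ∈ crate-Z.
(5) (exactly one): quill ∉ crate-Z.
(1) with disc ∈ crate-Z: disc ∈ crate-Green.
(3): anchor matches disc: anchor ∈ crate-Z.
(3): anchor matches disc: anchor ∈ crate-Green.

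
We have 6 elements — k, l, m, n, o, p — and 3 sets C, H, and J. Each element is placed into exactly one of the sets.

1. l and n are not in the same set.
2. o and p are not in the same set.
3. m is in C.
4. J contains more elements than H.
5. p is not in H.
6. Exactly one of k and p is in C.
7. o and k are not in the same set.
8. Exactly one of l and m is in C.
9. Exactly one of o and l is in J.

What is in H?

H = {o}

From (3): m ∈ C.
From (5): p ∉ H.
(8) (exactly one): l ∉ C.
Suppose k ∈ H: no assignment then satisfies all the clues, so k ∉ H.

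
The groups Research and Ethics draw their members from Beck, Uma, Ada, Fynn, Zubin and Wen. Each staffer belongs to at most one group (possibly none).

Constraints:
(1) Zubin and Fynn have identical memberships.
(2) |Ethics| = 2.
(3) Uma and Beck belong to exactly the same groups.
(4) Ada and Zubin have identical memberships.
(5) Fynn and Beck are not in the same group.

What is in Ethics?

Ethics = {Beck, Uma}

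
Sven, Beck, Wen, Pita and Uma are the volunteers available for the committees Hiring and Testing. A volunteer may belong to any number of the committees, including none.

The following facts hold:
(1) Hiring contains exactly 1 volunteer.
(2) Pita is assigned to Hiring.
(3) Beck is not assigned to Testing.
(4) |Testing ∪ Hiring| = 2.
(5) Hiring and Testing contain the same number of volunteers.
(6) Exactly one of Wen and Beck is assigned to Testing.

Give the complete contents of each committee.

Hiring = {Pita}; Testing = {Wen}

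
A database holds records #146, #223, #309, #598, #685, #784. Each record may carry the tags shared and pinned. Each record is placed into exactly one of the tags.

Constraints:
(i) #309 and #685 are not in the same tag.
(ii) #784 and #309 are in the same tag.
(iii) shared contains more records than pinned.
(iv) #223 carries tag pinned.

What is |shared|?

From (iv): #223 ∈ pinned.
Suppose #146 ∉ shared: no assignment then satisfies all the clues, so #146 ∈ shared.

4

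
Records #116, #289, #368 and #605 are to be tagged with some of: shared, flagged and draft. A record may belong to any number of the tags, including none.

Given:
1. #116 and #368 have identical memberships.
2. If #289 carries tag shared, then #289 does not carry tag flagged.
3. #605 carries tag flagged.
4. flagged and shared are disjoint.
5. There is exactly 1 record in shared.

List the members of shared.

shared = {#289}

From (3): #605 ∈ flagged.
(4) (disjoint): #605 ∉ shared.
Suppose #116 ∈ shared: no assignment then satisfies all the clues, so #116 ∉ shared.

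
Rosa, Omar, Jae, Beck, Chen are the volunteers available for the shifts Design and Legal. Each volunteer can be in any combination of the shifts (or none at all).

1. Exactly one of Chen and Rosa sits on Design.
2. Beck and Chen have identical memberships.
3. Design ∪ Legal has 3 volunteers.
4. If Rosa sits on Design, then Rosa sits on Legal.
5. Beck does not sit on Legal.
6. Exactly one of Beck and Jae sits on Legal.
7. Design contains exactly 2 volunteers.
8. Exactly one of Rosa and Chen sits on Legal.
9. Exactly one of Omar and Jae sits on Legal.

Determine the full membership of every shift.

Design = {Omar, Rosa}; Legal = {Jae, Rosa}

From (5): Beck ∉ Legal.
(2): Chen matches Beck: Chen ∉ Legal.
(6) (exactly one): Jae ∈ Legal.
(8) (exactly one): Rosa ∈ Legal.
(9) (exactly one): Omar ∉ Legal.
Suppose Rosa ∉ Design: no assignment then satisfies all the clues, so Rosa ∈ Design.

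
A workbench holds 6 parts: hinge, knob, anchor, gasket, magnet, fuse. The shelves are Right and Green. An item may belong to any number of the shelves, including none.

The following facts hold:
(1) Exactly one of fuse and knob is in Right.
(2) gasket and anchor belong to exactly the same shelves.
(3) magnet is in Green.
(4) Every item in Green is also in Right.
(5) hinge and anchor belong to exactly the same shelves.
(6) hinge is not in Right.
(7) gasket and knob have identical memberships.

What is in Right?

Right = {fuse, magnet}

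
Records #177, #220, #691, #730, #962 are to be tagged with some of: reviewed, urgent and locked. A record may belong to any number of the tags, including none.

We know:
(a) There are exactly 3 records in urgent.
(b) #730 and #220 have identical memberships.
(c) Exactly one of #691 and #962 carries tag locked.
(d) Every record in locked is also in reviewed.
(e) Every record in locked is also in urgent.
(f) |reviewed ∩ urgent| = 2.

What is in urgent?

urgent = {#177, #691, #962}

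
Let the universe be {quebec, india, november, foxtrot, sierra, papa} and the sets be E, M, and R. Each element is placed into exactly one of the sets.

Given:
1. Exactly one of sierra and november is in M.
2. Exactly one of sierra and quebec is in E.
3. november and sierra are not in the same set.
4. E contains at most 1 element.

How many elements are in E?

1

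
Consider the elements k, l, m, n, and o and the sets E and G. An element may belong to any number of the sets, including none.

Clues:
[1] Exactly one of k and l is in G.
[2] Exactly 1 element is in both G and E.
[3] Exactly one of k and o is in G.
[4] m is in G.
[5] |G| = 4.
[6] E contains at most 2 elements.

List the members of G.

From (4): m ∈ G.
Suppose k ∈ G: no assignment then satisfies all the clues, so k ∉ G.

G = {l, m, n, o}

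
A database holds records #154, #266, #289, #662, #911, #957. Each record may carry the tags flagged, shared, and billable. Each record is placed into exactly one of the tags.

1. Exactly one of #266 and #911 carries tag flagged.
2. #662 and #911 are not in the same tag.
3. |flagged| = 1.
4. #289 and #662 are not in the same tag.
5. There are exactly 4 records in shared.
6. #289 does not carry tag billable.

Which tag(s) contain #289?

#289: shared

From (6): #289 ∉ billable.
Suppose #289 ∈ flagged: no assignment then satisfies all the clues, so #289 ∉ flagged.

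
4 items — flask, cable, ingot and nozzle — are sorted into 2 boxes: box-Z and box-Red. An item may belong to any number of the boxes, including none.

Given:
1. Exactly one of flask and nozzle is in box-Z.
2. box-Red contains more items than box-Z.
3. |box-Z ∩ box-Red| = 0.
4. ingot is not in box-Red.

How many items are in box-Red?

2

From (4): ingot ∉ box-Red.
Suppose cable ∈ box-Z: no assignment then satisfies all the clues, so cable ∉ box-Z.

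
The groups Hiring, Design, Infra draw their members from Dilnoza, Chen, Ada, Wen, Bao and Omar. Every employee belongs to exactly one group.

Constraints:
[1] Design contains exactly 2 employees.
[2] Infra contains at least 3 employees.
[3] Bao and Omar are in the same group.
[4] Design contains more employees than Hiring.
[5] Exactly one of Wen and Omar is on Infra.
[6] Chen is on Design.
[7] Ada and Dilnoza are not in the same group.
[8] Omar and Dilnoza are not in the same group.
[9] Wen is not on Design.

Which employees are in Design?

From (6): Chen ∈ Design.
From (9): Wen ∉ Design.
Suppose Dilnoza ∉ Design: no assignment then satisfies all the clues, so Dilnoza ∈ Design.

Design = {Chen, Dilnoza}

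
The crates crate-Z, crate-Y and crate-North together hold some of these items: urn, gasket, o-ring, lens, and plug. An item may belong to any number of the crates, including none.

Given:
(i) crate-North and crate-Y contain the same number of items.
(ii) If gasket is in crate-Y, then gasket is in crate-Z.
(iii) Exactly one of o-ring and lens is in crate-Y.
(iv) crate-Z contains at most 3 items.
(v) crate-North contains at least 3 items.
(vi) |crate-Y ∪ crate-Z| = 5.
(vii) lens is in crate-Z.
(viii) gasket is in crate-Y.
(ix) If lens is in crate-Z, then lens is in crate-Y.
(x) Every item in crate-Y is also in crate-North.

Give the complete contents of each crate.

crate-Z = {gasket, lens, o-ring}; crate-Y = {gasket, lens, plug, urn}; crate-North = {gasket, lens, plug, urn}

From (vii): lens ∈ crate-Z.
From (viii): gasket ∈ crate-Y.
(ii): gasket ∈ crate-Z.
(ix): lens ∈ crate-Y.
(x) with gasket ∈ crate-Y: gasket ∈ crate-North.
(x) with lens ∈ crate-Y: lens ∈ crate-North.
(iii) (exactly one): o-ring ∉ crate-Y.
Suppose urn ∈ crate-Z: no assignment then satisfies all the clues, so urn ∉ crate-Z.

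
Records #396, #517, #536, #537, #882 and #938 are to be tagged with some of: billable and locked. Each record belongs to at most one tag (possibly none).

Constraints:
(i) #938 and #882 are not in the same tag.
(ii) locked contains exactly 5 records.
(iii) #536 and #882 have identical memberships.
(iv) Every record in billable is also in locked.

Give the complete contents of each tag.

billable = {}; locked = {#396, #517, #536, #537, #882}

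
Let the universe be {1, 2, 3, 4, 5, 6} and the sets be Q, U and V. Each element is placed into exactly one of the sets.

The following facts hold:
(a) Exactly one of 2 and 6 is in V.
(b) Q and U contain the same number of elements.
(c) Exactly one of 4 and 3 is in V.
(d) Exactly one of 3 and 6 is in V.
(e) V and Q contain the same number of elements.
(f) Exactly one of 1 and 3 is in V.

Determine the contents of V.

V = {2, 3}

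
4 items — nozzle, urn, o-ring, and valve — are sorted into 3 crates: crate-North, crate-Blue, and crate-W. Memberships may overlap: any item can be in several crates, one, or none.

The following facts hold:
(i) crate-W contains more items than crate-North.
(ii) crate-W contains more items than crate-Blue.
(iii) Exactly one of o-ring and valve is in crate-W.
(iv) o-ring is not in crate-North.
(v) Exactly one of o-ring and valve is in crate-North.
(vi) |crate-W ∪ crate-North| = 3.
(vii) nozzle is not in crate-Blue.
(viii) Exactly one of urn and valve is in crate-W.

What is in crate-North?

From (iv): o-ring ∉ crate-North.
From (vii): nozzle ∉ crate-Blue.
(v) (exactly one): valve ∈ crate-North.
Suppose nozzle ∈ crate-North: no assignment then satisfies all the clues, so nozzle ∉ crate-North.

crate-North = {valve}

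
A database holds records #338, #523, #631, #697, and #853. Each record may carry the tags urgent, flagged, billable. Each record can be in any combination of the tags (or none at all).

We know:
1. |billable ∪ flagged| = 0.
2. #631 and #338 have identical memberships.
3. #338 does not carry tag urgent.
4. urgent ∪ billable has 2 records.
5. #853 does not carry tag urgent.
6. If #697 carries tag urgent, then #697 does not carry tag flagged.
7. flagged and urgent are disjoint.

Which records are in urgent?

urgent = {#523, #697}

From (3): #338 ∉ urgent.
From (5): #853 ∉ urgent.
(2): #631 matches #338: #631 ∉ urgent.
Suppose #523 ∉ urgent: no assignment then satisfies all the clues, so #523 ∈ urgent.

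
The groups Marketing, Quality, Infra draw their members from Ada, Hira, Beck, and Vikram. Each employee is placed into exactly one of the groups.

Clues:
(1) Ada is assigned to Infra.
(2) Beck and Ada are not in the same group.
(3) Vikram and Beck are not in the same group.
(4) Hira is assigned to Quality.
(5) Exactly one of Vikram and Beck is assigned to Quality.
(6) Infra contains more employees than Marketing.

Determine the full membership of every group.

Marketing = {}; Quality = {Beck, Hira}; Infra = {Ada, Vikram}

From (1): Ada ∈ Infra.
From (4): Hira ∈ Quality.
(2): Beck ∉ Infra.
Suppose Beck ∈ Marketing: no assignment then satisfies all the clues, so Beck ∉ Marketing.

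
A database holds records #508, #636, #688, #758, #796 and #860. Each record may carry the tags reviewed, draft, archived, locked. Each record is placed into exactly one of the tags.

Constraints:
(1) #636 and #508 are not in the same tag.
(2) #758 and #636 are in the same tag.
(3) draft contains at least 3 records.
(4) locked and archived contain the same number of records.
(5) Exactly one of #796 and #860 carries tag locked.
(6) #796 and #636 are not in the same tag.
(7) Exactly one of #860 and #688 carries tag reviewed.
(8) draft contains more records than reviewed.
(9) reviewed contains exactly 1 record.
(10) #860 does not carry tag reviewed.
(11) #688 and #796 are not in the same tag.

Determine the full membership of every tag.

From (10): #860 ∉ reviewed.
(7) (exactly one): #688 ∈ reviewed.
(9): reviewed already has 1, so the rest are out.
Suppose #508 ∈ draft: no assignment then satisfies all the clues, so #508 ∉ draft.

reviewed = {#688}; draft = {#636, #758, #860}; archived = {#508}; locked = {#796}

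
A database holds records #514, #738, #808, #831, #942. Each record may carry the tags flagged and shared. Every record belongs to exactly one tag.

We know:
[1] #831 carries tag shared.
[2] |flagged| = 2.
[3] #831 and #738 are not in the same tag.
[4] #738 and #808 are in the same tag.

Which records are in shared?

shared = {#514, #831, #942}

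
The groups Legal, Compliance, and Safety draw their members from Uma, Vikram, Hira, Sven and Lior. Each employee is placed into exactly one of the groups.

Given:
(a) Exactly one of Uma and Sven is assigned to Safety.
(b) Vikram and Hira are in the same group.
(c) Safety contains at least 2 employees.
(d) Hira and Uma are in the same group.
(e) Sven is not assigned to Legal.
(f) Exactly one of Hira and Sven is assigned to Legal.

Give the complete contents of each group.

Legal = {Hira, Uma, Vikram}; Compliance = {}; Safety = {Lior, Sven}

From (e): Sven ∉ Legal.
(f) (exactly one): Hira ∈ Legal.
(b): Vikram matches Hira: Vikram ∈ Legal.
(d): Uma matches Hira: Uma ∈ Legal.
(a) (exactly one): Sven ∈ Safety.
(c): only 2 candidates remain for Safety, so all are in.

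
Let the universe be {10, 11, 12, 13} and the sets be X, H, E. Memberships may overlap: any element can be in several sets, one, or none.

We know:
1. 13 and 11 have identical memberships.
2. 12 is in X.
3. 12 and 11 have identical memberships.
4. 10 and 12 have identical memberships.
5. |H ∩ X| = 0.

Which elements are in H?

H = {}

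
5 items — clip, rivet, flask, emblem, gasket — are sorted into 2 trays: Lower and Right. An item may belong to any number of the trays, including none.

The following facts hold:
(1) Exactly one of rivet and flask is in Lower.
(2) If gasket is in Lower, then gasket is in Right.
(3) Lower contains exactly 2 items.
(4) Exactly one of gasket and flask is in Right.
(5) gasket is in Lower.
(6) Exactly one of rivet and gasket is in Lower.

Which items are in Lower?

Lower = {flask, gasket}

From (5): gasket ∈ Lower.
(2): gasket ∈ Right.
(4) (exactly one): flask ∉ Right.
(6) (exactly one): rivet ∉ Lower.
(1) (exactly one): flask ∈ Lower.
(3): Lower already has 2, so the rest are out.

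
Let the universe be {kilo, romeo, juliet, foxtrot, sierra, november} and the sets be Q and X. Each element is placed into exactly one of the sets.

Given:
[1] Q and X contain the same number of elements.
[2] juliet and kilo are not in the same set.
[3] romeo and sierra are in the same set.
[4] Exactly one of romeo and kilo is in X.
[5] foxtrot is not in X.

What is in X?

From (5): foxtrot ∉ X.
Only one set left: foxtrot ∈ Q.
Suppose kilo ∈ X: no assignment then satisfies all the clues, so kilo ∉ X.

X = {juliet, romeo, sierra}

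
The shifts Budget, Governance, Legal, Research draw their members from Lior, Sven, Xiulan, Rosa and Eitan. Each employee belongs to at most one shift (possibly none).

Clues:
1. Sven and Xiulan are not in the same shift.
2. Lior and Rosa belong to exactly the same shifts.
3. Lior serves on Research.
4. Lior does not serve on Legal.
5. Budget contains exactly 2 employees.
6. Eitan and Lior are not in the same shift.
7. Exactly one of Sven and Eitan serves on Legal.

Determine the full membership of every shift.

Budget = {Eitan, Xiulan}; Governance = {}; Legal = {Sven}; Research = {Lior, Rosa}

From (3): Lior ∈ Research.
(2): Rosa matches Lior: Rosa ∉ Budget.
(2): Rosa matches Lior: Rosa ∉ Governance.
(2): Rosa matches Lior: Rosa ∉ Legal.
(2): Rosa matches Lior: Rosa ∈ Research.
(6): Eitan ∉ Research.
Suppose Sven ∈ Budget: no assignment then satisfies all the clues, so Sven ∉ Budget.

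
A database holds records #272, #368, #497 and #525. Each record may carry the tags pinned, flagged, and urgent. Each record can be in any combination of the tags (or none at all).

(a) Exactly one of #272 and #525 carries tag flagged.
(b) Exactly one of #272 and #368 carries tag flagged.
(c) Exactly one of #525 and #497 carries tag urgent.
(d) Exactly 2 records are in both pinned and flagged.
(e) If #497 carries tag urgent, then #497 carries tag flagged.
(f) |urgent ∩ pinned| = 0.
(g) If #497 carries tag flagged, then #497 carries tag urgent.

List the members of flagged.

flagged = {#368, #497, #525}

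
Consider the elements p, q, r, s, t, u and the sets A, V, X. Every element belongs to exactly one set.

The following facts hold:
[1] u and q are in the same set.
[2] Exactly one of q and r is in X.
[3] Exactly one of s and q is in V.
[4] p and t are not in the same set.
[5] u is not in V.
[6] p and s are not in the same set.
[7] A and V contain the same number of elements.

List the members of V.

V = {s, t}

From (5): u ∉ V.
(1): q matches u: q ∉ V.
(3) (exactly one): s ∈ V.
(6): p ∉ V.
Suppose r ∈ V: no assignment then satisfies all the clues, so r ∉ V.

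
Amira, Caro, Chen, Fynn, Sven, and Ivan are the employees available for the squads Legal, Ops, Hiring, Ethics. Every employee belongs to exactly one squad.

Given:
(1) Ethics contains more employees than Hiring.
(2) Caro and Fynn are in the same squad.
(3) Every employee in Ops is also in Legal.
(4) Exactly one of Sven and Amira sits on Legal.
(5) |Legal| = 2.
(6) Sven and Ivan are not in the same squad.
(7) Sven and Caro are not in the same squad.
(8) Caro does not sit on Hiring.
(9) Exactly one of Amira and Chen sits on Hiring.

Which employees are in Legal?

Legal = {Chen, Sven}

From (8): Caro ∉ Hiring.
(2): Fynn matches Caro: Fynn ∉ Hiring.
Suppose Amira ∈ Legal: no assignment then satisfies all the clues, so Amira ∉ Legal.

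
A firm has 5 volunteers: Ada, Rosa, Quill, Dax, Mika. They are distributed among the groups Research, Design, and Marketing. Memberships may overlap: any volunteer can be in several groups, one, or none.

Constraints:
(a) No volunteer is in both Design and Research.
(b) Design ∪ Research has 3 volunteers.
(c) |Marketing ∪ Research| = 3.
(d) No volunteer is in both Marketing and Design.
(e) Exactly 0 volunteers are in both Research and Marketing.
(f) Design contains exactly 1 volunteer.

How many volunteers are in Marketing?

1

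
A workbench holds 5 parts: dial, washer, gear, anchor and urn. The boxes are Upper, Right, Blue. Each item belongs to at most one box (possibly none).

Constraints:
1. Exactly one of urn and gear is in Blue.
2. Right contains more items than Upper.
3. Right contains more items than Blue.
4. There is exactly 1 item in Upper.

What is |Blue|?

1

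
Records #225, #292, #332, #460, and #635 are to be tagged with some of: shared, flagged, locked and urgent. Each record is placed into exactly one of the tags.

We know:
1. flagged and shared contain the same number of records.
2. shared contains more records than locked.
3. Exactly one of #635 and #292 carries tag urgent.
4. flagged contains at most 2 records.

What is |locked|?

0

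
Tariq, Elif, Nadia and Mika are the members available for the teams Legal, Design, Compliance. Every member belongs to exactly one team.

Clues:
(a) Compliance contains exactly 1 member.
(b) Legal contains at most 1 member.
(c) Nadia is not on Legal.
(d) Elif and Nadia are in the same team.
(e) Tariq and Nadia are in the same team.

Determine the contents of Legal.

Legal = {}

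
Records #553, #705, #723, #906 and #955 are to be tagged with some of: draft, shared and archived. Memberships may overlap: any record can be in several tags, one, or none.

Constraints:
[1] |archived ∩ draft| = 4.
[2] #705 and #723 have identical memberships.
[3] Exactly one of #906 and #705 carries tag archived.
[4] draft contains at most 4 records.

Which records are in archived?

archived = {#553, #705, #723, #955}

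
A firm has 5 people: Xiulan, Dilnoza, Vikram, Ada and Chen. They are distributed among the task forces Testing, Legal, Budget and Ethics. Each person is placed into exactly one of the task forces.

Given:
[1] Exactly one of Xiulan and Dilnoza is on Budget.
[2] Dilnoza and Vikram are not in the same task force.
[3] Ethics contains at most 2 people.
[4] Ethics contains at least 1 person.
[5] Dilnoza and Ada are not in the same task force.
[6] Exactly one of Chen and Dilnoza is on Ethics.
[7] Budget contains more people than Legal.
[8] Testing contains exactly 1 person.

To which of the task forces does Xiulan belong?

Xiulan: Budget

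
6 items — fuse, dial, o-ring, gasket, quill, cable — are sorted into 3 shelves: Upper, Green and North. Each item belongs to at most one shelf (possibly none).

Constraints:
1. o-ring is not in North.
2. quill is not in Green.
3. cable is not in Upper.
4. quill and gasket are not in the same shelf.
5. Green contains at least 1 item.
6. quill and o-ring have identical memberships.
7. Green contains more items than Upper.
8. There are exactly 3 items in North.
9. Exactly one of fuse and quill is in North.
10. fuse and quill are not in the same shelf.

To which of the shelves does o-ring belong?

From (1): o-ring ∉ North.
From (2): quill ∉ Green.
From (3): cable ∉ Upper.
(6): o-ring matches quill: o-ring ∉ Green.
(6): quill matches o-ring: quill ∉ North.
(9) (exactly one): fuse ∈ North.
Suppose o-ring ∈ Upper: no assignment then satisfies all the clues, so o-ring ∉ Upper.

o-ring: none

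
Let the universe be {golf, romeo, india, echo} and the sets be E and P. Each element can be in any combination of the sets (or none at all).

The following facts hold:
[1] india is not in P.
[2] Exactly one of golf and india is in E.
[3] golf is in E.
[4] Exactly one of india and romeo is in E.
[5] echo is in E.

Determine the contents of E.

E = {echo, golf, romeo}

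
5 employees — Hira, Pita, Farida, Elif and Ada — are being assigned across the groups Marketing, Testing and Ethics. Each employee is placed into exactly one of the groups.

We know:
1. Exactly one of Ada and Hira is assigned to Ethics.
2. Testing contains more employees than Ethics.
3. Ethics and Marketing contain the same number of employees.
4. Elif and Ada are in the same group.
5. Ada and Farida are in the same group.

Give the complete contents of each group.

Marketing = {Pita}; Testing = {Ada, Elif, Farida}; Ethics = {Hira}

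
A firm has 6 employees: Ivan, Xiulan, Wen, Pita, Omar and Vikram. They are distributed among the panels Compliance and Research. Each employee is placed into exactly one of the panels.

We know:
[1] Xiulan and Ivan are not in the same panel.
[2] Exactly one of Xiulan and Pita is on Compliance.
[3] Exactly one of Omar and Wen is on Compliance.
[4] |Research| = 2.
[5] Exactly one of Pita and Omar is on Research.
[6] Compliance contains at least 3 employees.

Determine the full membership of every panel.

Compliance = {Ivan, Pita, Vikram, Wen}; Research = {Omar, Xiulan}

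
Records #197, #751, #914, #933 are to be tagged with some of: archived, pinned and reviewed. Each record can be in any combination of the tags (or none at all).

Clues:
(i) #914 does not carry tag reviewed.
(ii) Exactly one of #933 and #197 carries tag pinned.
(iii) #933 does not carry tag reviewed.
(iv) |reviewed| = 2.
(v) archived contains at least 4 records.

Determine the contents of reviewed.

reviewed = {#197, #751}

From (i): #914 ∉ reviewed.
From (iii): #933 ∉ reviewed.
(iv): only 2 candidates remain for reviewed, so all are in.
(v): only 4 candidates remain for archived, so all are in.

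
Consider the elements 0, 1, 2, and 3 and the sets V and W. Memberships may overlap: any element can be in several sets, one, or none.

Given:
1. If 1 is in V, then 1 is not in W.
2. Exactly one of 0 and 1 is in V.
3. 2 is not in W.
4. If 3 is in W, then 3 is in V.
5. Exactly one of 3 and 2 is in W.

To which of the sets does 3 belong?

3: V, W

From (3): 2 ∉ W.
(5) (exactly one): 3 ∈ W.
(4): 3 ∈ V.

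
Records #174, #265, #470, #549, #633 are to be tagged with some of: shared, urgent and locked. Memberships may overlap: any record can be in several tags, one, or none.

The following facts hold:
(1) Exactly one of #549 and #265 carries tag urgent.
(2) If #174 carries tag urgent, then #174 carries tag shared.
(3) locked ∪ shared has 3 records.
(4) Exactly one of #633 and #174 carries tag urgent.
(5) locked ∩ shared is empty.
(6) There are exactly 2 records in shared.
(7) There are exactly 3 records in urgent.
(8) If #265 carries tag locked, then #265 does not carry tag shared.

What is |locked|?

1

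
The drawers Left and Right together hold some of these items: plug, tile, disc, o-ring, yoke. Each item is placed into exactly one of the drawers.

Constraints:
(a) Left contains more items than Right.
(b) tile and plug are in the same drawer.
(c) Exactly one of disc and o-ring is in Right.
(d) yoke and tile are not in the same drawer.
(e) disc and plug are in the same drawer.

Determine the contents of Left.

Left = {disc, plug, tile}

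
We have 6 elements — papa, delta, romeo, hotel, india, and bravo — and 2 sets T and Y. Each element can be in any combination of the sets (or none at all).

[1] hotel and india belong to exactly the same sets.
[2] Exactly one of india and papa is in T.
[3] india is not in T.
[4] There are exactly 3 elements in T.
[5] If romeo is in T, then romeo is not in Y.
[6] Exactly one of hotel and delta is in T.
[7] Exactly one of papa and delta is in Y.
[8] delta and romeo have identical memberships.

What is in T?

T = {delta, papa, romeo}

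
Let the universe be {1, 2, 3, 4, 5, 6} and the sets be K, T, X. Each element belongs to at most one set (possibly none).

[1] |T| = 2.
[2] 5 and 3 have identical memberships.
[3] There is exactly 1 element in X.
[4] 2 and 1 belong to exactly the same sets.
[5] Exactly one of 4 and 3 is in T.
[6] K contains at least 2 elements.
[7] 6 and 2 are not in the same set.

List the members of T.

T = {3, 5}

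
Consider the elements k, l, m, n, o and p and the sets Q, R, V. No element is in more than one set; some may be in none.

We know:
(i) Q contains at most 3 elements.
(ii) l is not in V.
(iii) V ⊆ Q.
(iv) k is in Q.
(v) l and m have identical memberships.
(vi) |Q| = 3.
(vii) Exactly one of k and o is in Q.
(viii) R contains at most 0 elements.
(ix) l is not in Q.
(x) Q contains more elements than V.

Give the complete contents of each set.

From (ii): l ∉ V.
From (iv): k ∈ Q.
From (ix): l ∉ Q.
(v): m matches l: m ∉ Q.
(v): m matches l: m ∉ V.
(vii) (exactly one): o ∉ Q.
(viii): R already has 0, so the rest are out.
(iii) contrapositive: o ∉ V.
(vi): only 3 candidates remain for Q, so all are in.

Q = {k, n, p}; R = {}; V = {}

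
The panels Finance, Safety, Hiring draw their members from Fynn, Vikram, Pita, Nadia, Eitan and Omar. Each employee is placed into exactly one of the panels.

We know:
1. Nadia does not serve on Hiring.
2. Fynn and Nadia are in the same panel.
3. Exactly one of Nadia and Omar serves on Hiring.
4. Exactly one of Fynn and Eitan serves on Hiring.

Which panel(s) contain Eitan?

Eitan: Hiring

From (1): Nadia ∉ Hiring.
(2): Fynn matches Nadia: Fynn ∉ Hiring.
(3) (exactly one): Omar ∈ Hiring.
(4) (exactly one): Eitan ∈ Hiring.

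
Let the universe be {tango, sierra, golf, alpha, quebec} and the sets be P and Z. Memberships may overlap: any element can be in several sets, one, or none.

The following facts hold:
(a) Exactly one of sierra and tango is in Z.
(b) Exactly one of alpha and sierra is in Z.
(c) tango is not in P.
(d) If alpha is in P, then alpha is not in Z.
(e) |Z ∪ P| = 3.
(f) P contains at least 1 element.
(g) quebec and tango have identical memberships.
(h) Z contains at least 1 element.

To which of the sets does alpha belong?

alpha: P

From (c): tango ∉ P.
(g): quebec matches tango: quebec ∉ P.
Suppose alpha ∉ P: no assignment then satisfies all the clues, so alpha ∈ P.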